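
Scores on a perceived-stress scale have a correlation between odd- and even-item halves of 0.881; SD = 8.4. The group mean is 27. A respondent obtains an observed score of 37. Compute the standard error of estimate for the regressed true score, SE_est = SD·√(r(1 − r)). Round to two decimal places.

r_full = 2·0.881 / (1 + 0.881) ≈ 0.93674
SE_est = 8.40000·√[r(1 − r)] ≈ 2.04488

2.04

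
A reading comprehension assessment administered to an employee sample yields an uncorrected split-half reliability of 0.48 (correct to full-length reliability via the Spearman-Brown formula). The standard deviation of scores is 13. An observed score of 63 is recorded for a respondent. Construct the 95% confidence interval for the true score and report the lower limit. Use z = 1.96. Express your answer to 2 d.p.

47.90

Spearman-Brown: r = 2(0.48) / (1 + 0.48) = 0.960 / 1.480 ≈ 0.649
The standard error of measurement is 13.000·√(1 − 0.649) ≈ 13.000·0.593 ≈ 7.706.
Half-width = 1.96·7.706 ≈ 15.103
Lower limit = 63 − 15.103 ≈ 47.897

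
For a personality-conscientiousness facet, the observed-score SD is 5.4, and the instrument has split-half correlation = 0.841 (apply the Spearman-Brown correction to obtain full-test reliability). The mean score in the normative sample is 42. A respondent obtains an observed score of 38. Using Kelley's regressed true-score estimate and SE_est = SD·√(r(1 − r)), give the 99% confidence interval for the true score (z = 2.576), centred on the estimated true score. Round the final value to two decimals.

[34.44, 42.25]

Full-length reliability (Spearman-Brown) = 2(0.841)/(1+0.841) ≈ 0.914
Estimated true score = 0.914·38 + (1 − 0.914)·42 ≈ 38.345
SE_est = SD · √(r(1 − r)) = 5.400 · √0.079 ≈ 5.400 · 0.281 ≈ 1.517
CI = 38.345 ± 2.576 · 1.517 → [34.438, 42.253]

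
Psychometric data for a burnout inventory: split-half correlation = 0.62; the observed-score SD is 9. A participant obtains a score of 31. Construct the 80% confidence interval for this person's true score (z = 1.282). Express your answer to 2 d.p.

[25.41, 36.59]

Spearman-Brown: r = 2(0.62) / (1 + 0.62) = 1.2400 / 1.6200 ≈ 0.7654
SEM = 9.0000 · √(1 − 0.7654) = 9.0000 · √0.2346 ≈ 9.0000 · 0.4843 ≈ 4.3589
Margin = 1.282 · 4.3589 ≈ 5.5881
CI = 31 ± 5.5881 → [25.4119, 36.5881]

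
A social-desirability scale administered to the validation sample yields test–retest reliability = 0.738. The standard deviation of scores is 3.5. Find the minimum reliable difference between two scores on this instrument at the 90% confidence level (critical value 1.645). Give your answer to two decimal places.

4.17

SEM = 3.500 * √(1 − 0.738) = 3.500 * √0.262 ≃ 3.500 * 0.512 ≃ 1.792
SE_diff = √2 * SEM ≃ 2.534
Smallest detectable difference = 1.645*2.534 ≃ 4.168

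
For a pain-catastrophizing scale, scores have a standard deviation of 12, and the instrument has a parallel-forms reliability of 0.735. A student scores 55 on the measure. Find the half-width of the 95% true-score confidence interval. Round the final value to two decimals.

SEM = 12.0000·√(1 − 0.7350) ≈ 6.1774
Half-width = 1.96·6.1774 ≈ 12.1077

12.11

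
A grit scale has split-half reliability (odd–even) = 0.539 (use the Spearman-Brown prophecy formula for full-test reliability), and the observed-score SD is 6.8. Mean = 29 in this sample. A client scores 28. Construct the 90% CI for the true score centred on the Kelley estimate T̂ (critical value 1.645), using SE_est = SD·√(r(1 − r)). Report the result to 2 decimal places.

Full-length reliability (Spearman-Brown) = 2(0.539)/(1+0.539) ≈ 0.700
Estimated true score = 0.700*28 + (1 − 0.700)*29 ≈ 28.300
SE_est = SD * √(r(1 − r)) = 6.800 * √0.210 ≈ 6.800 * 0.458 ≈ 3.115
CI = 28.300 ± 1.645 * 3.115 → [23.176, 33.423]

[23.18, 33.42]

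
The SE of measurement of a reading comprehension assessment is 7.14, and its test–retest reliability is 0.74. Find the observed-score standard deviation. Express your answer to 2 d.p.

SD = SEM / √(1 − r) = 7.14 / √0.260 ≈ 7.14 / 0.510 ≈ 14.003

14.00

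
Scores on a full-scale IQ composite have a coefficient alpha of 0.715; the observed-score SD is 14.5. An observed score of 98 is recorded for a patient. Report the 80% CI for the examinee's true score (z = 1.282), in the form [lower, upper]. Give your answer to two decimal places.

[88.08, 107.92]

The standard error of measurement is 14.500×√(1 − 0.715) ≈ 14.500×0.534 ≈ 7.741.
Half-width = 1.282×7.741 ≈ 9.924
Interval: (88.076, 107.924)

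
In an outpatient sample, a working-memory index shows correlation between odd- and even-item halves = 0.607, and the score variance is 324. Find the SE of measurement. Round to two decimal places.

SD = √324 = 18.000
Spearman-Brown: r = 2(0.607) / (1 + 0.607) = 1.214 / 1.607 ≈ 0.755
SEM = 18.000 × √(1 − 0.755) = 18.000 × √0.245 ≈ 18.000 × 0.495 ≈ 8.901

8.90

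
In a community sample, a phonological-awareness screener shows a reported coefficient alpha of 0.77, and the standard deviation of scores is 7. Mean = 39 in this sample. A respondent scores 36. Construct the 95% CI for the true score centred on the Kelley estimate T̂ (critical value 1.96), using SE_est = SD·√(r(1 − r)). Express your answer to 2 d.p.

[30.92, 42.46]

T̂ = r·X + (1 − r)·M = 0.770×36 + 0.230×39 = 27.720 + 8.970 ≃ 36.690
SE_est = SD × √(r(1 − r)) = 7.000 × √0.177 ≃ 7.000 × 0.421 ≃ 2.946
95% CI: 36.690 ± 5.774 ≃ (30.916, 42.464)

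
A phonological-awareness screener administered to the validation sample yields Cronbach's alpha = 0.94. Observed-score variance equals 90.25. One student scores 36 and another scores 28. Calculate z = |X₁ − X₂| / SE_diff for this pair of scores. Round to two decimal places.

σ = 90.25^(1/2) = 9.500
SEM = 9.500*√(1 − 0.940) ≈ 2.327
SE_diff = SEM * √2 ≈ 2.327 * 1.414 ≈ 3.291
z = |36 − 28| / 3.291 = 8 / 3.291 ≈ 2.431

2.43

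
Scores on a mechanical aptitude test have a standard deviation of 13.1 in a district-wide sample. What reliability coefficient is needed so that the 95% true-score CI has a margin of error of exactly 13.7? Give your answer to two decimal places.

0.72

Required SEM = 13.7 / 1.96 ≈ 6.990
r = 1 − (6.990/13.1)² ≈ 1 − 0.285 ≈ 0.715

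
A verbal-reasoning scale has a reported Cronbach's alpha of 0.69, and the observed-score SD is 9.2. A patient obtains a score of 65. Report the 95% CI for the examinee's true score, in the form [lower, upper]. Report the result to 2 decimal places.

[54.96, 75.04]

SEM = 9.2000*√(1 − 0.6900) ≈ 5.1223
Margin = 1.96 * 5.1223 ≈ 10.0398
CI = 65 ± 10.0398 → [54.9602, 75.0398]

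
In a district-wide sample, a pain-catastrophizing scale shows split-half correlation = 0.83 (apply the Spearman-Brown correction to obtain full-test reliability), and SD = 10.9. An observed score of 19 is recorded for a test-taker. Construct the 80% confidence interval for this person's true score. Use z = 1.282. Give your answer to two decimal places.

[14.74, 23.26]

Full-length reliability (Spearman-Brown) = 2(0.83)/(1+0.83) ≈ 0.90710
SEM = 10.90000 * √(1 − 0.90710) = 10.90000 * √0.09290 ≈ 10.90000 * 0.30479 ≈ 3.32220
1.282 * SEM ≈ 4.25906
Interval: (14.74094, 23.25906)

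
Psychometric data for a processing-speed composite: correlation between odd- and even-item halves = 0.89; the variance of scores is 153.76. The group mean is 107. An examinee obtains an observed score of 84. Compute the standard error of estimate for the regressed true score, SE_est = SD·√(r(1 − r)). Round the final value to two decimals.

2.90

SD = √153.76 ≈ 12.400
r_full = 2·0.89 / (1 + 0.89) ≈ 0.942
SE_est = 12.400·√[r(1 − r)] ≈ 2.903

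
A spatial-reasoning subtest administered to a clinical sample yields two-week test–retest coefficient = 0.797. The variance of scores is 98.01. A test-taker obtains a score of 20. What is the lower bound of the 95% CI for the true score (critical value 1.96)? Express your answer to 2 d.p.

σ = 98.01^(1/2) = 9.90000
The standard error of measurement is 9.90000×√(1 − 0.79700) ≃ 9.90000×0.45056 ≃ 4.46050.
Margin = 1.96 × 4.46050 ≃ 8.74257
Lower limit = 20 − 8.74257 ≃ 11.25743

11.26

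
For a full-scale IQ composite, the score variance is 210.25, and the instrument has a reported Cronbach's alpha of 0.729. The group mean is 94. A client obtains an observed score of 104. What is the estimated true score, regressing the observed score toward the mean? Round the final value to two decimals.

101.29

Estimated true score = 0.729×104 + (1 − 0.729)×94 ≈ 101.290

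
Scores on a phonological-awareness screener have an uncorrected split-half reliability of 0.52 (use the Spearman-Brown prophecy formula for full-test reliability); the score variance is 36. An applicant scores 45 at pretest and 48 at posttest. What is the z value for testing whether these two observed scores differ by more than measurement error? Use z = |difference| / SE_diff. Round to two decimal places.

SD = √36 ≈ 6.000
Spearman-Brown: r = 2(0.52) / (1 + 0.52) = 1.040 / 1.520 ≈ 0.684
SEM = 6.000 * √(1 − 0.684) = 6.000 * √0.316 ≈ 6.000 * 0.562 ≈ 3.372
SE_diff = √2 * SEM ≈ 4.768
z = |45 − 48| / 4.768 = 3 / 4.768 ≈ 0.629

0.63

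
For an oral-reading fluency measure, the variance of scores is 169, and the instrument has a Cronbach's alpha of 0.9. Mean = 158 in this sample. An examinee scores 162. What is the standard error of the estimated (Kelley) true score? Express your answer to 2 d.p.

σ = 169^(1/2) = 13.00000
SE_est = SD * √(r(1 − r)) = 13.00000 * √0.09000 ≈ 13.00000 * 0.30000 ≈ 3.90000

3.90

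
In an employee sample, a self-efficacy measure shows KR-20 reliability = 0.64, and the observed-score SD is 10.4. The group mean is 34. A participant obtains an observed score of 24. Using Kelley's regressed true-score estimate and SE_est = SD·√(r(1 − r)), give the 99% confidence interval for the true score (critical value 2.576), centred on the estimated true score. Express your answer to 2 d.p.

[14.74, 40.46]

T̂ = 0.640(24) + 0.360(34) ≈ 27.600
SE_est = 10.400·√[r(1 − r)] ≈ 4.992
99% CI: 27.600 ± 12.859 ≈ (14.741, 40.459)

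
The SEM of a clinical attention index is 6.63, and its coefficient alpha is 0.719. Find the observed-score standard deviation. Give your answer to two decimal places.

SD = 6.63 / √(1 − 0.719) ≈ 12.507

12.51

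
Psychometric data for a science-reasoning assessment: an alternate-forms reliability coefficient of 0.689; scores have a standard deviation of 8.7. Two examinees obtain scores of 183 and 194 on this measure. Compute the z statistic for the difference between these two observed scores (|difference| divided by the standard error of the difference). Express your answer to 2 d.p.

1.60

SEM = 8.700·√(1 − 0.689) ≈ 4.852
SE_diff = √2 · SEM ≈ 6.861
z = 11 / 6.861 ≈ 1.603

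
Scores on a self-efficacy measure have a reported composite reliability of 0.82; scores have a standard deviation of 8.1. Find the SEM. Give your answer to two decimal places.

SEM = 8.10000 · √(1 − 0.82000) = 8.10000 · √0.18000 ≈ 8.10000 · 0.42426 ≈ 3.43654

3.44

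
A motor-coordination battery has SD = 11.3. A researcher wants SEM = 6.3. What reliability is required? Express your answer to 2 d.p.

r = 1 − (SEM / SD)² = 1 − (6.300 / 11.3)² ≈ 1 − 0.311 ≈ 0.689

0.69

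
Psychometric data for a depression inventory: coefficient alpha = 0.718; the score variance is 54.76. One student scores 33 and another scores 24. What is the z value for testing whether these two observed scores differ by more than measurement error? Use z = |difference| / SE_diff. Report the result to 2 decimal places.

SD = √54.76 ≈ 7.4000
SEM = 7.4000 · √(1 − 0.7180) = 7.4000 · √0.2820 ≈ 7.4000 · 0.5310 ≈ 3.9297
SE_diff = SEM · √2 ≈ 3.9297 · 1.4142 ≈ 5.5574
z = 9 / 5.5574 ≈ 1.6195

1.62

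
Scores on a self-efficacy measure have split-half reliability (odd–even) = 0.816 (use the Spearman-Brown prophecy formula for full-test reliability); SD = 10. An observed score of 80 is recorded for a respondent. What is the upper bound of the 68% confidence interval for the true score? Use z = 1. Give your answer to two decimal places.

83.18

r_full = 2·0.816 / (1 + 0.816) ≃ 0.8987
SEM = 10.0000·√(1 − 0.8987) ≃ 3.1831
Margin = 1 · 3.1831 ≃ 3.1831
Upper limit = 80 + 3.1831 ≃ 83.1831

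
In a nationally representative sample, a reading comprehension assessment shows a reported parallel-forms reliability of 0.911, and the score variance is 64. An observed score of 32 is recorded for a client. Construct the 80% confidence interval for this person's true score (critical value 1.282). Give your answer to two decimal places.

SD = √64 ≃ 8.0000
SEM = 8.0000 × √(1 − 0.9110) = 8.0000 × √0.0890 ≃ 8.0000 × 0.2983 ≃ 2.3866
Margin = 1.282 × 2.3866 ≃ 3.0597
CI = 32 ± 3.0597 → [28.9403, 35.0597]

[28.94, 35.06]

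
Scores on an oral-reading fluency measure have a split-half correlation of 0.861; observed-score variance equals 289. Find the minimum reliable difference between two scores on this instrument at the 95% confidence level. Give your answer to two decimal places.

σ = 289^(1/2) = 17.00000
r_full = 2·0.861 / (1 + 0.861) ≈ 0.92531
The standard error of measurement is 17.00000*√(1 − 0.92531) ≈ 17.00000*0.27330 ≈ 4.64604.
SE_diff = √2 * SEM ≈ 6.57050
Minimum reliable difference = 1.96 * SE_diff ≈ 1.96 * 6.57050 ≈ 12.87817

12.88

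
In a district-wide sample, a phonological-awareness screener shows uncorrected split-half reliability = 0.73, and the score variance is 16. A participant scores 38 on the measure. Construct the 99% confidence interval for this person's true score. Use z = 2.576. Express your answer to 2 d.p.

[33.93, 42.07]

SD = √16 ≈ 4.000
r_full = 2·0.73 / (1 + 0.73) ≈ 0.844
SEM = 4.000 × √(1 − 0.844) = 4.000 × √0.156 ≈ 4.000 × 0.395 ≈ 1.580
Half-width = 2.576×1.580 ≈ 4.071
CI = 38 ± 4.071 → [33.929, 42.071]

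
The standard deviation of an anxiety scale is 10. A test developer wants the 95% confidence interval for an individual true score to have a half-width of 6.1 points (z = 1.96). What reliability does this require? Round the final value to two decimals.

0.90

Required SEM = 6.1 / 1.96 ≈ 3.11224
r = 1 − (SEM / SD)² = 1 − (3.11224 / 10)² ≈ 1 − 0.09686 ≈ 0.90314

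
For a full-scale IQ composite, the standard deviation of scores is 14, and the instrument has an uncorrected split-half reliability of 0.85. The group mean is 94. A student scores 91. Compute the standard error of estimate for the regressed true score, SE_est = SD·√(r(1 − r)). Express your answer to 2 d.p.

r_full = 2·0.85 / (1 + 0.85) ≃ 0.9189
SE_est = 14.0000·√[r(1 − r)] ≃ 3.8214

3.82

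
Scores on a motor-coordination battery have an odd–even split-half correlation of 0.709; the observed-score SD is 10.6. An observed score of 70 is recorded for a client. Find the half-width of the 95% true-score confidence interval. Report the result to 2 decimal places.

8.57

r_full = 2·0.709 / (1 + 0.709) ≈ 0.82972
SEM = 10.60000·√(1 − 0.82972) ≈ 4.37403
Half-width = 1.96·4.37403 ≈ 8.57309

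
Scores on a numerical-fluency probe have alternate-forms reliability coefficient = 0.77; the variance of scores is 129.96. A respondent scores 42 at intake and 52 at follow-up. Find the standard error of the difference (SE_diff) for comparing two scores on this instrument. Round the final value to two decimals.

SD = √129.96 ≈ 11.400
SEM = 11.400*√(1 − 0.770) ≈ 5.467
Standard error of the difference = 5.467·√2 ≈ 7.732

7.73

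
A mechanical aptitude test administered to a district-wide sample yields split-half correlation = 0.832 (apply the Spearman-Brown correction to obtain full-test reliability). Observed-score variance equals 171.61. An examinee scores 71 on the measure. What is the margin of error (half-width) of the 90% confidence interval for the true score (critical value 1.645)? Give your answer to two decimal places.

σ = 171.61^(1/2) = 13.100
r_full = 2·0.832 / (1 + 0.832) ≃ 0.908
SEM = 13.100 * √(1 − 0.908) = 13.100 * √0.092 ≃ 13.100 * 0.303 ≃ 3.967
Margin = 1.645 * 3.967 ≃ 6.526

6.53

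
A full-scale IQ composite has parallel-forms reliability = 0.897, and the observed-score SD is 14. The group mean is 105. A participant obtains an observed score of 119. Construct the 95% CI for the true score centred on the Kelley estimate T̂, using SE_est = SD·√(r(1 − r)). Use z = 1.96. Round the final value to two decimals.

[109.22, 125.90]

Estimated true score = 0.897*119 + (1 − 0.897)*105 ≈ 117.558
SE_est = SD * √(r(1 − r)) = 14.000 * √0.092 ≈ 14.000 * 0.304 ≈ 4.255
95% CI: 117.558 ± 8.341 ≈ (109.217, 125.899)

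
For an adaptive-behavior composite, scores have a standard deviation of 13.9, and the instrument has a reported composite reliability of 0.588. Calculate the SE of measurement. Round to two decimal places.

8.92

SEM = 13.900 × √(1 − 0.588) = 13.900 × √0.412 ≈ 13.900 × 0.642 ≈ 8.922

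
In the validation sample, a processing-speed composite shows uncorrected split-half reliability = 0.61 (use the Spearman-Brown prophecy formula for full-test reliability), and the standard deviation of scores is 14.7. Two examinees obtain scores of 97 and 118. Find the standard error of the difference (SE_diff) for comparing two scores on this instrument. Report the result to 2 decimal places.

10.23

Spearman-Brown: r = 2(0.61) / (1 + 0.61) = 1.220 / 1.610 ≈ 0.758
The standard error of measurement is 14.700*√(1 − 0.758) ≈ 14.700*0.492 ≈ 7.235.
SE_diff = √2 * SEM ≈ 10.232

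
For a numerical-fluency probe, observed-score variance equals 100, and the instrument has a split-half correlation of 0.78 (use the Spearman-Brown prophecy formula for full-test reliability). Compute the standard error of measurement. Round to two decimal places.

3.52

SD = √100 ≃ 10.0000
Spearman-Brown: r = 2(0.78) / (1 + 0.78) = 1.5600 / 1.7800 ≃ 0.8764
SEM = 10.0000 × √(1 − 0.8764) = 10.0000 × √0.1236 ≃ 10.0000 × 0.3516 ≃ 3.5156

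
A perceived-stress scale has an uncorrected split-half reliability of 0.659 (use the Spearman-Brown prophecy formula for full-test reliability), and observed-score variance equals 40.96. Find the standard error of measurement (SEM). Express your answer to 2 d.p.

SD = √40.96 = 6.4000
r_full = 2·0.659 / (1 + 0.659) ≈ 0.7945
SEM = 6.4000 · √(1 − 0.7945) = 6.4000 · √0.2055 ≈ 6.4000 · 0.4534 ≈ 2.9016

2.90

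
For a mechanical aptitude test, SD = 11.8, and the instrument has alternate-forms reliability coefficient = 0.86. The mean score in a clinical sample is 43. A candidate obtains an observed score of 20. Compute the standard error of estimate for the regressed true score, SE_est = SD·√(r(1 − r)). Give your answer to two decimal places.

4.09

SE_est = SD × √(r(1 − r)) = 11.8000 × √0.1204 ≈ 11.8000 × 0.3470 ≈ 4.0944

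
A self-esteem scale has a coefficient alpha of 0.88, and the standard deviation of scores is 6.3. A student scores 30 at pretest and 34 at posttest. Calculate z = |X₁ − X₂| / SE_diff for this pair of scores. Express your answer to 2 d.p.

SEM = 6.300·√(1 − 0.880) ≈ 2.182
Standard error of the difference = 2.182·√2 ≈ 3.086
z = |30 − 34| / 3.086 = 4 / 3.086 ≈ 1.296

1.30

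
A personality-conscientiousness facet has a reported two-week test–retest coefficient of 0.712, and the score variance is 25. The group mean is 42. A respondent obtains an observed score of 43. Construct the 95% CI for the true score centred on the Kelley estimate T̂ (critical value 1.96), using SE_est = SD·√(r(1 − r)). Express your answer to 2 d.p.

[38.27, 47.15]

SD = √25 ≃ 5.000
Estimated true score = 0.712×43 + (1 − 0.712)×42 ≃ 42.712
SE_est = SD × √(r(1 − r)) = 5.000 × √0.205 ≃ 5.000 × 0.453 ≃ 2.264
CI = 42.712 ± 1.96 × 2.264 → [38.274, 47.150]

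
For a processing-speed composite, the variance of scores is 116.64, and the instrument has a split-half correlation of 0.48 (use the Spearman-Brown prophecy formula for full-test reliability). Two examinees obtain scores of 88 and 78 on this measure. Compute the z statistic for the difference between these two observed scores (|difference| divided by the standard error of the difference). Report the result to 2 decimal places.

1.10

SD = √116.64 = 10.8000
Spearman-Brown: r = 2(0.48) / (1 + 0.48) = 0.9600 / 1.4800 ≈ 0.6486
SEM = 10.8000 × √(1 − 0.6486) = 10.8000 × √0.3514 ≈ 10.8000 × 0.5927 ≈ 6.4017
Standard error of the difference = 6.4017·√2 ≈ 9.0534
z = |88 − 78| / 9.0534 = 10 / 9.0534 ≈ 1.1046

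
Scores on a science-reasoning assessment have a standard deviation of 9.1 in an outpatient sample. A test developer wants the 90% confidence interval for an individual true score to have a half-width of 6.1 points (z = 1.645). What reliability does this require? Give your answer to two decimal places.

0.83

SEM needed = half-width / z = 6.1/1.645 ≈ 3.70821
r = 1 − (3.70821/9.1)² ≈ 1 − 0.16605 ≈ 0.83395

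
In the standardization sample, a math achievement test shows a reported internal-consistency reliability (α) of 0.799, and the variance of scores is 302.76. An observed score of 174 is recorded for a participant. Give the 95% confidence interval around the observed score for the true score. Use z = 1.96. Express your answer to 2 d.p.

[158.71, 189.29]

SD = √302.76 ≈ 17.4000
SEM = 17.4000 · √(1 − 0.7990) = 17.4000 · √0.2010 ≈ 17.4000 · 0.4483 ≈ 7.8009
Margin = 1.96 · 7.8009 ≈ 15.2899
CI = 174 ± 15.2899 → [158.7101, 189.2899]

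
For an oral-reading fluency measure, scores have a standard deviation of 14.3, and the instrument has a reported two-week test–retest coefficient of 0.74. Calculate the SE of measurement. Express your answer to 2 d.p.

SEM = 14.3000 * √(1 − 0.7400) = 14.3000 * √0.2600 ≈ 14.3000 * 0.5099 ≈ 7.2916

7.29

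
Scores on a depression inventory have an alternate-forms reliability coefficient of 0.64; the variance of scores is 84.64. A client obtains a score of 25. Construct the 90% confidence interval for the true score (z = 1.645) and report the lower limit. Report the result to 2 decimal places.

15.92

SD = √84.64 = 9.2000
The standard error of measurement is 9.2000*√(1 − 0.6400) ≃ 9.2000*0.6000 ≃ 5.5200.
Margin = 1.645 * 5.5200 ≃ 9.0804
Lower bound: 25 − 9.0804 = 15.9196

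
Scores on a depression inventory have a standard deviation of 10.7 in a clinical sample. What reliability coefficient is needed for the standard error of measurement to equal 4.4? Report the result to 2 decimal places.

0.83

r = 1 − (SEM / SD)² = 1 − (4.400 / 10.7)² ≈ 1 − 0.169 ≈ 0.831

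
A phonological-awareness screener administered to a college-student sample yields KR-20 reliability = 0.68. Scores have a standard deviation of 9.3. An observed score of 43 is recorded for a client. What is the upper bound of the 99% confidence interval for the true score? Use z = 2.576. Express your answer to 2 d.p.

56.55

The standard error of measurement is 9.3000×√(1 − 0.6800) ≈ 9.3000×0.5657 ≈ 5.2609.
Margin = 2.576 × 5.2609 ≈ 13.5520
Upper limit = 43 + 13.5520 ≈ 56.5520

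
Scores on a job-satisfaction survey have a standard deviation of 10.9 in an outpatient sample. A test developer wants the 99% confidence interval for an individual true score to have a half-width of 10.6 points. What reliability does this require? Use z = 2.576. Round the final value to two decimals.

SEM needed = half-width / z = 10.6/2.576 ≃ 4.1149
Required reliability = 1 − (SEM/SD)² = 1 − 0.1425 ≃ 0.8575

0.86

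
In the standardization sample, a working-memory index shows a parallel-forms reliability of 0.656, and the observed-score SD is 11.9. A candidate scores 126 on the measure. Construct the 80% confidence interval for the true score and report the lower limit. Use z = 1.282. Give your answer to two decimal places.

117.05

SEM = 11.900×√(1 − 0.656) ≈ 6.980
Margin = 1.282 × 6.980 ≈ 8.948
Lower limit = 126 − 8.948 ≈ 117.052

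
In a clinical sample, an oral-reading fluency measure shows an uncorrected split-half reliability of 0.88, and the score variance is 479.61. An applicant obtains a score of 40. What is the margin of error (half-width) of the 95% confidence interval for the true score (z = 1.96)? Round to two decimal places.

10.84

SD = √479.61 ≈ 21.9000
r_full = 2·0.88 / (1 + 0.88) ≈ 0.9362
SEM = 21.9000·√(1 − 0.9362) ≈ 5.5329
Margin = 1.96 · 5.5329 ≈ 10.8446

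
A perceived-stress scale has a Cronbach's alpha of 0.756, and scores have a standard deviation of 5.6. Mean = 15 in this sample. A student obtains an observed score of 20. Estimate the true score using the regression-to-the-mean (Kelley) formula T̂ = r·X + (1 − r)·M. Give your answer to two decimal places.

T̂ = r·X + (1 − r)·M = 0.7560·20 + 0.2440·15 = 15.1200 + 3.6600 ≈ 18.7800

18.78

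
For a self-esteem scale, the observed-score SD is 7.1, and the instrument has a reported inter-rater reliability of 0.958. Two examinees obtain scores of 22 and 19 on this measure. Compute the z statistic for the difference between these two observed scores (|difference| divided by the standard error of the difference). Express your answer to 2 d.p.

1.46

The standard error of measurement is 7.100·√(1 − 0.958) ≃ 7.100·0.205 ≃ 1.455.
SE_diff = √2 · SEM ≃ 2.058
z = |22 − 19| / 2.058 = 3 / 2.058 ≃ 1.458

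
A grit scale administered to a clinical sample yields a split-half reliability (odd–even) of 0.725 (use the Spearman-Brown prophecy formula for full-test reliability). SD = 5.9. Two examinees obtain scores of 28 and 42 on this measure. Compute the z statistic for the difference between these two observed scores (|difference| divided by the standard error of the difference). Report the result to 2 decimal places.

Spearman-Brown: r = 2(0.725) / (1 + 0.725) = 1.450 / 1.725 ≃ 0.841
SEM = 5.900×√(1 − 0.841) ≃ 2.356
SE_diff = SEM × √2 ≃ 2.356 × 1.414 ≃ 3.331
z = 14 / 3.331 ≃ 4.202

4.20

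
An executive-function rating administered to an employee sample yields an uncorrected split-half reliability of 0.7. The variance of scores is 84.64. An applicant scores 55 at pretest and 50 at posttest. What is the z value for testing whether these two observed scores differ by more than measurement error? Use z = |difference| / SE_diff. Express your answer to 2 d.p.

0.91

SD = √84.64 = 9.20000
r_full = 2·0.7 / (1 + 0.7) ≈ 0.82353
SEM = 9.20000*√(1 − 0.82353) ≈ 3.86477
SE_diff = √2 * SEM ≈ 5.46561
z = |55 − 50| / 5.46561 = 5 / 5.46561 ≈ 0.91481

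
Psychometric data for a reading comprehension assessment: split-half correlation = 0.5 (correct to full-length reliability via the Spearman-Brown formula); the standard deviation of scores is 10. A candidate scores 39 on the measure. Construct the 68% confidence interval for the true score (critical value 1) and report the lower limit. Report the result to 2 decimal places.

Spearman-Brown: r = 2(0.5) / (1 + 0.5) = 1.000 / 1.500 ≈ 0.667
SEM = 10.000 · √(1 − 0.667) = 10.000 · √0.333 ≈ 10.000 · 0.577 ≈ 5.774
1 · SEM ≈ 5.774
Lower bound: 39 − 5.774 = 33.226

33.23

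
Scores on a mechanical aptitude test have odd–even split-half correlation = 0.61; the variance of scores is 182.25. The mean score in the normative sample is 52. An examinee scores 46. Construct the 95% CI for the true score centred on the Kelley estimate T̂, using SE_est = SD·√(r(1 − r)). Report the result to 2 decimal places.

SD = √182.25 = 13.5000
Spearman-Brown: r = 2(0.61) / (1 + 0.61) = 1.2200 / 1.6100 ≃ 0.7578
T̂ = 0.7578(46) + 0.2422(52) ≃ 47.4534
SE_est = SD × √(r(1 − r)) = 13.5000 × √0.1836 ≃ 13.5000 × 0.4284 ≃ 5.7839
95% CI: 47.4534 ± 11.3364 ≃ (36.1170, 58.7898)

[36.12, 58.79]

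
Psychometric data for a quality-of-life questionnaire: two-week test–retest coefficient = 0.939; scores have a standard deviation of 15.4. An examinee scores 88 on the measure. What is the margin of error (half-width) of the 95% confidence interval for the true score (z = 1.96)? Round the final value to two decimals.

SEM = 15.4000 * √(1 − 0.9390) = 15.4000 * √0.0610 ≈ 15.4000 * 0.2470 ≈ 3.8035
1.96 * SEM ≈ 7.4549

7.45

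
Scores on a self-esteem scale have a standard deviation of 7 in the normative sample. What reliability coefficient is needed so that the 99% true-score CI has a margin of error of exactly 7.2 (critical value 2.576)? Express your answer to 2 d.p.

SEM needed = half-width / z = 7.2/2.576 ≈ 2.795
r = 1 − (SEM / SD)² = 1 − (2.795 / 7)² ≈ 1 − 0.159 ≈ 0.841

0.84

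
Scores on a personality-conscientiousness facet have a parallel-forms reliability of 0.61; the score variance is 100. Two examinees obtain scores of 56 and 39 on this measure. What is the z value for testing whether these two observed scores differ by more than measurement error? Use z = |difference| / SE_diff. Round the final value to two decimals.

1.92

SD = √100 = 10.00000
SEM = 10.00000 · √(1 − 0.61000) = 10.00000 · √0.39000 ≃ 10.00000 · 0.62450 ≃ 6.24500
SE_diff = √2 · SEM ≃ 8.83176
z = 17 / 8.83176 ≃ 1.92487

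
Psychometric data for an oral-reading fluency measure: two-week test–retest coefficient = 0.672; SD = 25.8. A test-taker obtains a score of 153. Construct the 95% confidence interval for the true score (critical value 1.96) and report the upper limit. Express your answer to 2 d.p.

181.96

SEM = 25.8000×√(1 − 0.6720) ≈ 14.7760
Half-width = 1.96×14.7760 ≈ 28.9609
Upper limit = 153 + 28.9609 ≈ 181.9609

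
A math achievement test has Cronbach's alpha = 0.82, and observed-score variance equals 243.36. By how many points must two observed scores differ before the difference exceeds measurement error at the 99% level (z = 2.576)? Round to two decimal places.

SD = √243.36 = 15.600
SEM = 15.600 · √(1 − 0.820) = 15.600 · √0.180 ≈ 15.600 · 0.424 ≈ 6.619
Standard error of the difference = 6.619·√2 ≈ 9.360
Smallest detectable difference = 2.576·9.360 ≈ 24.111

24.11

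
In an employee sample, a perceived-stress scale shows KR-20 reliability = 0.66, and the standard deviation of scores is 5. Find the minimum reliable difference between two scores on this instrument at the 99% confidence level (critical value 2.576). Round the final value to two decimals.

SEM = 5.00000 · √(1 − 0.66000) = 5.00000 · √0.34000 ≈ 5.00000 · 0.58310 ≈ 2.91548
SE_diff = SEM · √2 ≈ 2.91548 · 1.41421 ≈ 4.12311
Minimum reliable difference = 2.576 · SE_diff ≈ 2.576 · 4.12311 ≈ 10.62112

10.62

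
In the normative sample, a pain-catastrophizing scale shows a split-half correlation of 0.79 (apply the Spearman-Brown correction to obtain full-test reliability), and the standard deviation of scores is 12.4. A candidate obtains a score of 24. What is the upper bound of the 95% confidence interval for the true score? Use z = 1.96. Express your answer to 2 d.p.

32.32

Full-length reliability (Spearman-Brown) = 2(0.79)/(1+0.79) ≈ 0.88268
SEM = 12.40000 * √(1 − 0.88268) = 12.40000 * √0.11732 ≈ 12.40000 * 0.34252 ≈ 4.24722
Margin = 1.96 * 4.24722 ≈ 8.32455
Upper bound: 24 + 8.32455 = 32.32455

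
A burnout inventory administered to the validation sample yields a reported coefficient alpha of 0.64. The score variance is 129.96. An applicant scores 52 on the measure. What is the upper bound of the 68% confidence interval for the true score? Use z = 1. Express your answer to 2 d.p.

σ = 129.96^(1/2) = 11.4000
The standard error of measurement is 11.4000*√(1 − 0.6400) ≈ 11.4000*0.6000 ≈ 6.8400.
Margin = 1 * 6.8400 ≈ 6.8400
Upper limit = 52 + 6.8400 ≈ 58.8400

58.84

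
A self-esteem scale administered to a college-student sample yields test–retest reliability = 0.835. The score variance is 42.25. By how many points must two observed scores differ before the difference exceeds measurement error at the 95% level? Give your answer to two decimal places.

7.32

SD = √42.25 ≈ 6.5000
SEM = 6.5000 * √(1 − 0.8350) = 6.5000 * √0.1650 ≈ 6.5000 * 0.4062 ≈ 2.6403
SE_diff = √2 * SEM ≈ 3.7340
Minimum reliable difference = 1.96 * SE_diff ≈ 1.96 * 3.7340 ≈ 7.3186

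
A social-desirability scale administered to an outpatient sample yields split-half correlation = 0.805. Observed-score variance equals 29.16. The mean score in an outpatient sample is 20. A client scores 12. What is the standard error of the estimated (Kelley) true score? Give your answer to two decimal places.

1.68

SD = √29.16 = 5.400
Full-length reliability (Spearman-Brown) = 2(0.805)/(1+0.805) ≈ 0.892
SE_est = 5.400·√[r(1 − r)] ≈ 1.676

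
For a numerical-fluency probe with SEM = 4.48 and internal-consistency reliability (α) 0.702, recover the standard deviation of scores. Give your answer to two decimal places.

SD = SEM / √(1 − r) = 4.48 / √0.2980 ≈ 4.48 / 0.5459 ≈ 8.2067

8.21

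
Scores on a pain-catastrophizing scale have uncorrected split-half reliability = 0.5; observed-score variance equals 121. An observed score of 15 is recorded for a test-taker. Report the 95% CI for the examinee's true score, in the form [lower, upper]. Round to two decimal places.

SD = √121 ≃ 11.000
Full-length reliability (Spearman-Brown) = 2(0.5)/(1+0.5) ≃ 0.667
The standard error of measurement is 11.000*√(1 − 0.667) ≃ 11.000*0.577 ≃ 6.351.
Margin = 1.96 * 6.351 ≃ 12.448
CI = 15 ± 12.448 → [2.552, 27.448]

[2.55, 27.45]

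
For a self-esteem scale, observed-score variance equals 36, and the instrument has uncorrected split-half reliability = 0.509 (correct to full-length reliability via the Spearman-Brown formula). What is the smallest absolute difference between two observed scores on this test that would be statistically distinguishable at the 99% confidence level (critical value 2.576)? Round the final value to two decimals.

SD = √36 = 6.0000
r_full = 2·0.509 / (1 + 0.509) ≈ 0.6746
The standard error of measurement is 6.0000×√(1 − 0.6746) ≈ 6.0000×0.5704 ≈ 3.4225.
SE_diff = SEM × √2 ≈ 3.4225 × 1.4142 ≈ 4.8402
Smallest detectable difference = 2.576×4.8402 ≈ 12.4683

12.47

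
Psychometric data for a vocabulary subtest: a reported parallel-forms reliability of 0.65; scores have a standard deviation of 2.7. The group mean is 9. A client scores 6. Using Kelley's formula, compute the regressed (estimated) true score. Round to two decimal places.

T̂ = r·X + (1 − r)·M = 0.6500*6 + 0.3500*9 = 3.9000 + 3.1500 ≈ 7.0500

7.05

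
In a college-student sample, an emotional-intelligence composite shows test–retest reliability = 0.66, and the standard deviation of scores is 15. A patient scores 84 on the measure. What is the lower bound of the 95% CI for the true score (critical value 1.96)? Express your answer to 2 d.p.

66.86

The standard error of measurement is 15.00000×√(1 − 0.66000) ≈ 15.00000×0.58310 ≈ 8.74643.
Margin = 1.96 × 8.74643 ≈ 17.14300
Lower limit = 84 − 17.14300 ≈ 66.85700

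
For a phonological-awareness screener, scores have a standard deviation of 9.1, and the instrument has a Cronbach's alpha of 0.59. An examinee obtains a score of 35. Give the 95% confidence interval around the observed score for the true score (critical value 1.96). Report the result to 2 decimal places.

SEM = 9.1000·√(1 − 0.5900) ≈ 5.8268
1.96 · SEM ≈ 11.4206
Interval: (23.5794, 46.4206)

[23.58, 46.42]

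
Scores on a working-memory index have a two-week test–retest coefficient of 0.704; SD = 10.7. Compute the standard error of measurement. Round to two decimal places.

SEM = 10.7000×√(1 − 0.7040) ≈ 5.8214

5.82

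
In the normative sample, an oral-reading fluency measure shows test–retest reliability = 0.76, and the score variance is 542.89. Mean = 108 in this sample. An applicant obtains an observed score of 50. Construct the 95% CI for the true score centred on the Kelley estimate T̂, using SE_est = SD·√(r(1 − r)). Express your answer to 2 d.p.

[44.42, 83.42]

SD = √542.89 = 23.3000
T̂ = 0.7600(50) + 0.2400(108) ≈ 63.9200
SE_est = 23.3000·√[r(1 − r)] ≈ 9.9510
95% CI: 63.9200 ± 19.5040 ≈ (44.4160, 83.4240)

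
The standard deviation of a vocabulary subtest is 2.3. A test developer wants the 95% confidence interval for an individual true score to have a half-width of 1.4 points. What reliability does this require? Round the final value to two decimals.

Required SEM = 1.4 / 1.96 ≈ 0.7143
Required reliability = 1 − (SEM/SD)² = 1 − 0.0964 ≈ 0.9036

0.90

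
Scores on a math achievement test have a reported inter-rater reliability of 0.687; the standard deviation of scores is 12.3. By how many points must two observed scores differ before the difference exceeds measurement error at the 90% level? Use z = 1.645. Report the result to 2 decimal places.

SEM = 12.3000 × √(1 − 0.6870) = 12.3000 × √0.3130 ≈ 12.3000 × 0.5595 ≈ 6.8814
SE_diff = √2 × SEM ≈ 9.7318
Minimum reliable difference = 1.645 × SE_diff ≈ 1.645 × 9.7318 ≈ 16.0088

16.01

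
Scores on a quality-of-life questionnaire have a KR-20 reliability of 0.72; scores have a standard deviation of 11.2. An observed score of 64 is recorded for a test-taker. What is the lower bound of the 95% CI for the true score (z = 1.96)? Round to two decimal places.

SEM = 11.20000·√(1 − 0.72000) ≃ 5.92648
1.96 · SEM ≃ 11.61591
Lower limit = 64 − 11.61591 ≃ 52.38409

52.38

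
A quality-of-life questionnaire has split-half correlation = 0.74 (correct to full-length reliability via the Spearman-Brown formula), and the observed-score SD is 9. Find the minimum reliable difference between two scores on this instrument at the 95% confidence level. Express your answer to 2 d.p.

9.64

Spearman-Brown: r = 2(0.74) / (1 + 0.74) = 1.480 / 1.740 ≃ 0.851
The standard error of measurement is 9.000×√(1 − 0.851) ≃ 9.000×0.387 ≃ 3.479.
Standard error of the difference = 3.479·√2 ≃ 4.920
Smallest detectable difference = 1.96×4.920 ≃ 9.643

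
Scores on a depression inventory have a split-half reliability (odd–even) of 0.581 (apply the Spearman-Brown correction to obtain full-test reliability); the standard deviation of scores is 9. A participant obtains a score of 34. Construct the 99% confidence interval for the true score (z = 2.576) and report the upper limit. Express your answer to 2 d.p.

45.94

r_full = 2·0.581 / (1 + 0.581) ≈ 0.73498
SEM = 9.00000·√(1 − 0.73498) ≈ 4.63323
Half-width = 2.576·4.63323 ≈ 11.93519
Upper limit = 34 + 11.93519 ≈ 45.93519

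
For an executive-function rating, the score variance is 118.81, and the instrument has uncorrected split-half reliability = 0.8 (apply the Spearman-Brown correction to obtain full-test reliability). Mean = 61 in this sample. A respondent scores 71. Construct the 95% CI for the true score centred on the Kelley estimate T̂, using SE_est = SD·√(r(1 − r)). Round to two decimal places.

SD = √118.81 = 10.90000
Full-length reliability (Spearman-Brown) = 2(0.8)/(1+0.8) ≃ 0.88889
Estimated true score = 0.88889·71 + (1 − 0.88889)·61 ≃ 69.88889
SE_est = SD · √(r(1 − r)) = 10.90000 · √0.09877 ≃ 10.90000 · 0.31427 ≃ 3.42554
CI = 69.88889 ± 1.96 · 3.42554 → [63.17483, 76.60295]

[63.17, 76.60]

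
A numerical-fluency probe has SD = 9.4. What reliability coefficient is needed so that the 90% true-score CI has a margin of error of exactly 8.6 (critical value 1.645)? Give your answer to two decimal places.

Required SEM = 8.6 / 1.645 ≈ 5.22796
r = 1 − (5.22796/9.4)² ≈ 1 − 0.30932 ≈ 0.69068

0.69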